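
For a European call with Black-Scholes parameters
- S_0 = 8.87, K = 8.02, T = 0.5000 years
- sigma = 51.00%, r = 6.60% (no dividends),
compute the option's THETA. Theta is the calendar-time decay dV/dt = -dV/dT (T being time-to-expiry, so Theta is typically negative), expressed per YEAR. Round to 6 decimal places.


d1 = 0.5511588851; d2 = 0.1905344267
phi(d1) = 0.3427251066; exp(-qT) = 1.0000000000; exp(-rT) = 0.9675385596
Theta = -S*exp(-qT)*phi(d1)*sigma/(2*sqrt(T)) - r*K*exp(-rT)*N(d2) + q*S*exp(-qT)*N(d1)
N(d1) = 0.7092376190; N(d2) = 0.5755548157; sqrt(T) = 0.7071067812
Term 1 = -8.8700 * 1.0000000000 * 0.3427251066 * 0.5100 / (2 * 0.7071067812) = -1.0962881463
Term 2 = -0.0660 * 8.0200 * 0.9675385596 * 0.5755548157 = -0.2947632104
Term 3 = 0 (no dividend yield, q = 0)
Theta = -1.0962881463 + (-0.2947632104) + (0.0000000000) = -1.391051

Answer: Theta = -1.391051


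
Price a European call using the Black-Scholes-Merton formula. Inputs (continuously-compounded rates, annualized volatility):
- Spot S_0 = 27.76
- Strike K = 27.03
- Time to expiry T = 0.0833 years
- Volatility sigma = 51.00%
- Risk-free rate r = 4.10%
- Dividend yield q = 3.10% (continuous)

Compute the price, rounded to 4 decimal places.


d1 = (ln(S/K) + (r - q + 0.5*sigma^2) * T) / (sigma * sqrt(T)) = 0.26030078
d2 = d1 - sigma * sqrt(T) = 0.11310591
exp(-rT) = 0.99659053; exp(-qT) = 0.99742103
C = S_0 * exp(-qT) * N(d1) - K * exp(-rT) * N(d2)
N(d1) = 0.60268412; N(d2) = 0.54502671
C = 27.7600 * 0.99742103 * 0.60268412 - 27.0300 * 0.99659053 * 0.54502671 = 2.0055

Answer: Price = 2.0055


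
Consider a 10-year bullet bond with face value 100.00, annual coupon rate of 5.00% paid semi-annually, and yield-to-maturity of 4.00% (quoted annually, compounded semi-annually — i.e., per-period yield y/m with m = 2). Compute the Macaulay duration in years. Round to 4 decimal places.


Answer: Macaulay duration = 8.0809 years

Derivation:
Coupon per period c = face * coupon_rate / m = 2.500000
Periods per year m = 2; per-period yield y/m = 0.020000
Number of cashflows N = 20
Cashflows (t years, CF_t, discount factor 1/(1+y/m)^(m*t), PV):
  t = 0.5000: CF_t = 2.500000, DF = 0.980392, PV = 2.450980
  t = 1.0000: CF_t = 2.500000, DF = 0.961169, PV = 2.402922
  t = 1.5000: CF_t = 2.500000, DF = 0.942322, PV = 2.355806
  t = 2.0000: CF_t = 2.500000, DF = 0.923845, PV = 2.309614
  t = 2.5000: CF_t = 2.500000, DF = 0.905731, PV = 2.264327
  t = 3.0000: CF_t = 2.500000, DF = 0.887971, PV = 2.219928
  t = 3.5000: CF_t = 2.500000, DF = 0.870560, PV = 2.176400
  t = 4.0000: CF_t = 2.500000, DF = 0.853490, PV = 2.133726
  t = 4.5000: CF_t = 2.500000, DF = 0.836755, PV = 2.091888
  t = 5.0000: CF_t = 2.500000, DF = 0.820348, PV = 2.050871
  t = 5.5000: CF_t = 2.500000, DF = 0.804263, PV = 2.010658
  t = 6.0000: CF_t = 2.500000, DF = 0.788493, PV = 1.971233
  t = 6.5000: CF_t = 2.500000, DF = 0.773033, PV = 1.932581
  t = 7.0000: CF_t = 2.500000, DF = 0.757875, PV = 1.894688
  t = 7.5000: CF_t = 2.500000, DF = 0.743015, PV = 1.857537
  t = 8.0000: CF_t = 2.500000, DF = 0.728446, PV = 1.821115
  t = 8.5000: CF_t = 2.500000, DF = 0.714163, PV = 1.785406
  t = 9.0000: CF_t = 2.500000, DF = 0.700159, PV = 1.750398
  t = 9.5000: CF_t = 2.500000, DF = 0.686431, PV = 1.716077
  t = 10.0000: CF_t = 102.500000, DF = 0.672971, PV = 68.979562
Price P = sum_t PV_t = 108.175717
Macaulay numerator sum_t t * PV_t:
  t * PV_t at t = 0.5000: 1.225490
  t * PV_t at t = 1.0000: 2.402922
  t * PV_t at t = 1.5000: 3.533709
  t * PV_t at t = 2.0000: 4.619227
  t * PV_t at t = 2.5000: 5.660818
  t * PV_t at t = 3.0000: 6.659785
  t * PV_t at t = 3.5000: 7.617402
  t * PV_t at t = 4.0000: 8.534904
  t * PV_t at t = 4.5000: 9.413497
  t * PV_t at t = 5.0000: 10.254354
  t * PV_t at t = 5.5000: 11.058617
  t * PV_t at t = 6.0000: 11.827398
  t * PV_t at t = 6.5000: 12.561779
  t * PV_t at t = 7.0000: 13.262813
  t * PV_t at t = 7.5000: 13.931526
  t * PV_t at t = 8.0000: 14.568916
  t * PV_t at t = 8.5000: 15.175954
  t * PV_t at t = 9.0000: 15.753586
  t * PV_t at t = 9.5000: 16.302731
  t * PV_t at t = 10.0000: 689.795616
Macaulay duration D = (sum_t t * PV_t) / P = 874.161042 / 108.175717 = 8.080936


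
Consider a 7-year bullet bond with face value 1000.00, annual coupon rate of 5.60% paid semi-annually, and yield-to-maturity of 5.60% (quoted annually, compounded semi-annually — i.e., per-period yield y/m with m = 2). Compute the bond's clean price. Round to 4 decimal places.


Answer: Price = 1000.0000

Derivation:
Coupon per period c = face * coupon_rate / m = 28.000000
Periods per year m = 2; per-period yield y/m = 0.028000
Number of cashflows N = 14
Cashflows (t years, CF_t, discount factor 1/(1+y/m)^(m*t), PV):
  t = 0.5000: CF_t = 28.000000, DF = 0.972763, PV = 27.237354
  t = 1.0000: CF_t = 28.000000, DF = 0.946267, PV = 26.495481
  t = 1.5000: CF_t = 28.000000, DF = 0.920493, PV = 25.773814
  t = 2.0000: CF_t = 28.000000, DF = 0.895422, PV = 25.071803
  t = 2.5000: CF_t = 28.000000, DF = 0.871033, PV = 24.388914
  t = 3.0000: CF_t = 28.000000, DF = 0.847308, PV = 23.724624
  t = 3.5000: CF_t = 28.000000, DF = 0.824230, PV = 23.078428
  t = 4.0000: CF_t = 28.000000, DF = 0.801780, PV = 22.449833
  t = 4.5000: CF_t = 28.000000, DF = 0.779941, PV = 21.838359
  t = 5.0000: CF_t = 28.000000, DF = 0.758698, PV = 21.243540
  t = 5.5000: CF_t = 28.000000, DF = 0.738033, PV = 20.664922
  t = 6.0000: CF_t = 28.000000, DF = 0.717931, PV = 20.102064
  t = 6.5000: CF_t = 28.000000, DF = 0.698376, PV = 19.554537
  t = 7.0000: CF_t = 1028.000000, DF = 0.679354, PV = 698.376327
Price P = sum_t PV_t = 1000.000000


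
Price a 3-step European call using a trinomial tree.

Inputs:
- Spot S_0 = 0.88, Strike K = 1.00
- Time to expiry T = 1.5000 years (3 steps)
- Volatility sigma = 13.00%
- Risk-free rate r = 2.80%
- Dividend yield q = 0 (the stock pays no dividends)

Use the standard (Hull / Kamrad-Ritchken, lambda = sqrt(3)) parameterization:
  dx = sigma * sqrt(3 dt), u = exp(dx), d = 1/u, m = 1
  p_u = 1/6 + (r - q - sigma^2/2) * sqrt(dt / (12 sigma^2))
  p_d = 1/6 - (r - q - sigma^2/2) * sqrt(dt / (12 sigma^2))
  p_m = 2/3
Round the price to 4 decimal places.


Answer: Price = V(0,0) = 0.0273

Derivation:
dt = T/N = 0.500000; dx = sigma*sqrt(3*dt) = 0.159217
u = exp(dx) = 1.172592; d = 1/u = 0.852811
p_u = 0.197364, p_m = 0.666667, p_d = 0.135970
Discount per step: exp(-r*dt) = 0.986098
Stock lattice S(k, j) with j the centered position index:
  k=0: S(0,+0) = 0.8800
  k=1: S(1,-1) = 0.7505; S(1,+0) = 0.8800; S(1,+1) = 1.0319
  k=2: S(2,-2) = 0.6400; S(2,-1) = 0.7505; S(2,+0) = 0.8800; S(2,+1) = 1.0319; S(2,+2) = 1.2100
  k=3: S(3,-3) = 0.5458; S(3,-2) = 0.6400; S(3,-1) = 0.7505; S(3,+0) = 0.8800; S(3,+1) = 1.0319; S(3,+2) = 1.2100; S(3,+3) = 1.4188
Terminal payoffs V(N, j) = max(S_T - K, 0):
  V(3,-3) = 0.000000; V(3,-2) = 0.000000; V(3,-1) = 0.000000; V(3,+0) = 0.000000; V(3,+1) = 0.031881; V(3,+2) = 0.209976; V(3,+3) = 0.418808
Backward induction: V(k, j) = exp(-r*dt) * [p_u * V(k+1, j+1) + p_m * V(k+1, j) + p_d * V(k+1, j-1)]
  V(2,-2) = exp(-r*dt) * [p_u*0.000000 + p_m*0.000000 + p_d*0.000000] = 0.000000
  V(2,-1) = exp(-r*dt) * [p_u*0.000000 + p_m*0.000000 + p_d*0.000000] = 0.000000
  V(2,+0) = exp(-r*dt) * [p_u*0.031881 + p_m*0.000000 + p_d*0.000000] = 0.006205
  V(2,+1) = exp(-r*dt) * [p_u*0.209976 + p_m*0.031881 + p_d*0.000000] = 0.061824
  V(2,+2) = exp(-r*dt) * [p_u*0.418808 + p_m*0.209976 + p_d*0.031881] = 0.223821
  V(1,-1) = exp(-r*dt) * [p_u*0.006205 + p_m*0.000000 + p_d*0.000000] = 0.001208
  V(1,+0) = exp(-r*dt) * [p_u*0.061824 + p_m*0.006205 + p_d*0.000000] = 0.016111
  V(1,+1) = exp(-r*dt) * [p_u*0.223821 + p_m*0.061824 + p_d*0.006205] = 0.085035
  V(0,+0) = exp(-r*dt) * [p_u*0.085035 + p_m*0.016111 + p_d*0.001208] = 0.027303


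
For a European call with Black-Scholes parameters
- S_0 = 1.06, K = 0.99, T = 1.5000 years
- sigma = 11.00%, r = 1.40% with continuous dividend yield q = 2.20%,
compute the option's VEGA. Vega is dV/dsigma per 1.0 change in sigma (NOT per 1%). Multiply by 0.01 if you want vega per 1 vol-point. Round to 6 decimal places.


d1 = 0.4854016056; d2 = 0.3506796698
phi(d1) = 0.3546067349; exp(-qT) = 0.9675385596; exp(-rT) = 0.9792189646
Vega = S * exp(-qT) * phi(d1) * sqrt(T) = 1.0600 * 0.9675385596 * 0.3546067349 * 1.2247448714 = 0.445417

Answer: Vega = 0.445417


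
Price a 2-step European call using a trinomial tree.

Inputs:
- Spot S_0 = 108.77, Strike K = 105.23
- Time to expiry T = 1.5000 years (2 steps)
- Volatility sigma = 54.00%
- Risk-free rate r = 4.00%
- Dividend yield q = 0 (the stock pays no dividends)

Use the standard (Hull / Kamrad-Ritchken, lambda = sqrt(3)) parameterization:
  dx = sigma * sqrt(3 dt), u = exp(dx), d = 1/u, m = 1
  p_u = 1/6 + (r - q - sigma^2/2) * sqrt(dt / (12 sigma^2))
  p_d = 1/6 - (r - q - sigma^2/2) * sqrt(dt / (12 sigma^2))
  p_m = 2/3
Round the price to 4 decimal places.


Answer: Price = V(0,0) = 28.0287

Derivation:
dt = T/N = 0.750000; dx = sigma*sqrt(3*dt) = 0.810000
u = exp(dx) = 2.247908; d = 1/u = 0.444858
p_u = 0.117685, p_m = 0.666667, p_d = 0.215648
Discount per step: exp(-r*dt) = 0.970446
Stock lattice S(k, j) with j the centered position index:
  k=0: S(0,+0) = 108.7700
  k=1: S(1,-1) = 48.3872; S(1,+0) = 108.7700; S(1,+1) = 244.5050
  k=2: S(2,-2) = 21.5254; S(2,-1) = 48.3872; S(2,+0) = 108.7700; S(2,+1) = 244.5050; S(2,+2) = 549.6246
Terminal payoffs V(N, j) = max(S_T - K, 0):
  V(2,-2) = 0.000000; V(2,-1) = 0.000000; V(2,+0) = 3.540000; V(2,+1) = 139.274952; V(2,+2) = 444.394634
Backward induction: V(k, j) = exp(-r*dt) * [p_u * V(k+1, j+1) + p_m * V(k+1, j) + p_d * V(k+1, j-1)]
  V(1,-1) = exp(-r*dt) * [p_u*3.540000 + p_m*0.000000 + p_d*0.000000] = 0.404293
  V(1,+0) = exp(-r*dt) * [p_u*139.274952 + p_m*3.540000 + p_d*0.000000] = 18.196435
  V(1,+1) = exp(-r*dt) * [p_u*444.394634 + p_m*139.274952 + p_d*3.540000] = 141.599675
  V(0,+0) = exp(-r*dt) * [p_u*141.599675 + p_m*18.196435 + p_d*0.404293] = 28.028724


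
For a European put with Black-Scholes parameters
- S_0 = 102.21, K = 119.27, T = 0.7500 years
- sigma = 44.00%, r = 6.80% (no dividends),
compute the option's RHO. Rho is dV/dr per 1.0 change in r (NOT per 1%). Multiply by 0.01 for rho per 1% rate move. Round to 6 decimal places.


d1 = -0.0807248791; d2 = -0.4617760568
phi(d1) = 0.3976445408; exp(-qT) = 1.0000000000; exp(-rT) = 0.9502786705
N(-d2) = 0.6778790386
Rho = -K*T*exp(-rT)*N(-d2) = -119.2700 * 0.7500 * 0.9502786705 * 0.6778790386 = -57.622974

Answer: Rho = -57.622974


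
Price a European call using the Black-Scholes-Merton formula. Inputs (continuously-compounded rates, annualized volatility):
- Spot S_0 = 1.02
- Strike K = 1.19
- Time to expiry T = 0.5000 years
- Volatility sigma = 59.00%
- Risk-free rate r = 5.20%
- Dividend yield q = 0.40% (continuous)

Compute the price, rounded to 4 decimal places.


d1 = (ln(S/K) + (r - q + 0.5*sigma^2) * T) / (sigma * sqrt(T)) = -0.10337105
d2 = d1 - sigma * sqrt(T) = -0.52056405
exp(-rT) = 0.97433509; exp(-qT) = 0.99800200
C = S_0 * exp(-qT) * N(d1) - K * exp(-rT) * N(d2)
N(d1) = 0.45883424; N(d2) = 0.30133525
C = 1.0200 * 0.99800200 * 0.45883424 - 1.1900 * 0.97433509 * 0.30133525 = 0.1177

Answer: Price = 0.1177


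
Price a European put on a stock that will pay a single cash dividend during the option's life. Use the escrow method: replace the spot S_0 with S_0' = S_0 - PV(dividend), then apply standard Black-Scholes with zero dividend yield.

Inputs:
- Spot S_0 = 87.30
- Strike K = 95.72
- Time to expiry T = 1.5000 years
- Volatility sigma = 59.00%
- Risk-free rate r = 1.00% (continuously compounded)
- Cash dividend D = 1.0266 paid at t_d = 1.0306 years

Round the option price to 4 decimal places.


Answer: Price = 29.6620

Derivation:
PV(D) = D * exp(-r * t_d) = 1.0266 * 0.98974692 = 1.01607419
S_0' = S_0 - PV(D) = 87.3000 - 1.01607419 = 86.28392581
d1 = (ln(S_0'/K) + (r + sigma^2/2)*T) / (sigma*sqrt(T)) = 0.23843231
d2 = d1 - sigma*sqrt(T) = -0.48416717
exp(-rT) = 0.98511194
N(-d1) = 0.40577291; N(-d2) = 0.68586638
P = K * exp(-rT) * N(-d2) - S_0' * N(-d1) = 95.7200 * 0.98511194 * 0.68586638 - 86.28392581 * 0.40577291 = 29.6620


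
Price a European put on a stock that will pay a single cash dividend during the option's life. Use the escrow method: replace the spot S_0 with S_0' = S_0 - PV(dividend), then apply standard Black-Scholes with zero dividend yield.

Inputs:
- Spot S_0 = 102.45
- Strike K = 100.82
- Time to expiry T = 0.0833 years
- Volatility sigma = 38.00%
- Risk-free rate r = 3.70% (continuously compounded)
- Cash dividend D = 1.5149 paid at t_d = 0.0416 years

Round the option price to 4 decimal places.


Answer: Price = 4.1943

Derivation:
PV(D) = D * exp(-r * t_d) = 1.5149 * 0.99846198 = 1.51257006
S_0' = S_0 - PV(D) = 102.4500 - 1.51257006 = 100.93742994
d1 = (ln(S_0'/K) + (r + sigma^2/2)*T) / (sigma*sqrt(T)) = 0.09355338
d2 = d1 - sigma*sqrt(T) = -0.01612123
exp(-rT) = 0.99692264
N(-d1) = 0.46273197; N(-d2) = 0.50643116
P = K * exp(-rT) * N(-d2) - S_0' * N(-d1) = 100.8200 * 0.99692264 * 0.50643116 - 100.93742994 * 0.46273197 = 4.1943


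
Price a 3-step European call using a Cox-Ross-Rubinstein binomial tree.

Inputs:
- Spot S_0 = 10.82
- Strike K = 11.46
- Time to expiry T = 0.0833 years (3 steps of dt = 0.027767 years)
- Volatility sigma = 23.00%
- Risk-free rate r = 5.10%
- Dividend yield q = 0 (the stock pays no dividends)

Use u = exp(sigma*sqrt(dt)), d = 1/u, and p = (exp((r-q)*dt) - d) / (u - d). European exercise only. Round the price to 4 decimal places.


dt = T/N = 0.027767
u = exp(sigma*sqrt(dt)) = 1.039070; d = 1/u = 0.962399
p = (exp((r-q)*dt) - d) / (u - d) = 0.508903
Discount per step: exp(-r*dt) = 0.998585
Stock lattice S(k, i) with i counting down-moves:
  k=0: S(0,0) = 10.8200
  k=1: S(1,0) = 11.2427; S(1,1) = 10.4132
  k=2: S(2,0) = 11.6820; S(2,1) = 10.8200; S(2,2) = 10.0216
  k=3: S(3,0) = 12.1384; S(3,1) = 11.2427; S(3,2) = 10.4132; S(3,3) = 9.6448
Terminal payoffs V(N, i) = max(S_T - K, 0):
  V(3,0) = 0.678391; V(3,1) = 0.000000; V(3,2) = 0.000000; V(3,3) = 0.000000
Backward induction: V(k, i) = exp(-r*dt) * [p * V(k+1, i) + (1-p) * V(k+1, i+1)].
  V(2,0) = exp(-r*dt) * [p*0.678391 + (1-p)*0.000000] = 0.344747
  V(2,1) = exp(-r*dt) * [p*0.000000 + (1-p)*0.000000] = 0.000000
  V(2,2) = exp(-r*dt) * [p*0.000000 + (1-p)*0.000000] = 0.000000
  V(1,0) = exp(-r*dt) * [p*0.344747 + (1-p)*0.000000] = 0.175194
  V(1,1) = exp(-r*dt) * [p*0.000000 + (1-p)*0.000000] = 0.000000
  V(0,0) = exp(-r*dt) * [p*0.175194 + (1-p)*0.000000] = 0.089031

Answer: Price = V(0,0) = 0.0890


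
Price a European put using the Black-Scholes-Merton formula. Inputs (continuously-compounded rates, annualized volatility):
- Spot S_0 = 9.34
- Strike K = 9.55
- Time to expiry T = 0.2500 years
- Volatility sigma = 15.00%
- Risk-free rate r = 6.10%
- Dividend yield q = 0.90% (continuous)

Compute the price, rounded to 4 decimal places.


Answer: Price = 0.3254

Derivation:
d1 = (ln(S/K) + (r - q + 0.5*sigma^2) * T) / (sigma * sqrt(T)) = -0.08563203
d2 = d1 - sigma * sqrt(T) = -0.16063203
exp(-rT) = 0.98486569; exp(-qT) = 0.99775253
P = K * exp(-rT) * N(-d2) - S_0 * exp(-qT) * N(-d1)
N(-d1) = 0.53412053; N(-d2) = 0.56380839
P = 9.5500 * 0.98486569 * 0.56380839 - 9.3400 * 0.99775253 * 0.53412053 = 0.3254


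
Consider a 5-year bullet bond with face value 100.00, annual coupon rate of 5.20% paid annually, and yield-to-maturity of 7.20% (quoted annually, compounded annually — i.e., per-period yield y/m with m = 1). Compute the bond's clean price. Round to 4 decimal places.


Coupon per period c = face * coupon_rate / m = 5.200000
Periods per year m = 1; per-period yield y/m = 0.072000
Number of cashflows N = 5
Cashflows (t years, CF_t, discount factor 1/(1+y/m)^(m*t), PV):
  t = 1.0000: CF_t = 5.200000, DF = 0.932836, PV = 4.850746
  t = 2.0000: CF_t = 5.200000, DF = 0.870183, PV = 4.524950
  t = 3.0000: CF_t = 5.200000, DF = 0.811738, PV = 4.221035
  t = 4.0000: CF_t = 5.200000, DF = 0.757218, PV = 3.937533
  t = 5.0000: CF_t = 105.200000, DF = 0.706360, PV = 74.309068
Price P = sum_t PV_t = 91.843332

Answer: Price = 91.8433


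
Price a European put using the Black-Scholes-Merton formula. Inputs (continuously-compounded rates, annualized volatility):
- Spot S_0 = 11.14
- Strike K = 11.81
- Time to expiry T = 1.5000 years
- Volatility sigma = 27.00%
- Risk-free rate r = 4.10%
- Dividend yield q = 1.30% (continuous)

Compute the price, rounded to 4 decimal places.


Answer: Price = 1.5387

Derivation:
d1 = (ln(S/K) + (r - q + 0.5*sigma^2) * T) / (sigma * sqrt(T)) = 0.11573266
d2 = d1 - sigma * sqrt(T) = -0.21494846
exp(-rT) = 0.94035295; exp(-qT) = 0.98068890
P = K * exp(-rT) * N(-d2) - S_0 * exp(-qT) * N(-d1)
N(-d1) = 0.45393221; N(-d2) = 0.58509625
P = 11.8100 * 0.94035295 * 0.58509625 - 11.1400 * 0.98068890 * 0.45393221 = 1.5387


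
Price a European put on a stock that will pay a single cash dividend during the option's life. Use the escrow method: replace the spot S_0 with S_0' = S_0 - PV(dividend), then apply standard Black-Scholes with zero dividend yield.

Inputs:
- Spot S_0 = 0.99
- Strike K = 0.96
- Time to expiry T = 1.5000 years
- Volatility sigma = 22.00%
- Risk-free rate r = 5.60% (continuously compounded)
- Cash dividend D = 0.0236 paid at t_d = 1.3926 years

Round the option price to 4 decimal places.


PV(D) = D * exp(-r * t_d) = 0.0236 * 0.92497775 = 0.02182947
S_0' = S_0 - PV(D) = 0.9900 - 0.02182947 = 0.96817053
d1 = (ln(S_0'/K) + (r + sigma^2/2)*T) / (sigma*sqrt(T)) = 0.47792866
d2 = d1 - sigma*sqrt(T) = 0.20848479
exp(-rT) = 0.91943126
N(-d1) = 0.31635049; N(-d2) = 0.41742523
P = K * exp(-rT) * N(-d2) - S_0' * N(-d1) = 0.9600 * 0.91943126 * 0.41742523 - 0.96817053 * 0.31635049 = 0.0622

Answer: Price = 0.0622


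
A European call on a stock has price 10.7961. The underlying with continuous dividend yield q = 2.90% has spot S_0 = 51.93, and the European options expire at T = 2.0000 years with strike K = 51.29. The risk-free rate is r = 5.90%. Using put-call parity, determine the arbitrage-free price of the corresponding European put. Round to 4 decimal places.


Answer: Put price = 7.3736

Derivation:
Put-call parity: C - P = S_0 * exp(-qT) - K * exp(-rT).
S_0 * exp(-qT) = 51.9300 * 0.94364995 = 49.00374177
K * exp(-rT) = 51.2900 * 0.88869605 = 45.58122054
P = C - S*exp(-qT) + K*exp(-rT)
P = 10.7961 - 49.00374177 + 45.58122054 = 7.3736


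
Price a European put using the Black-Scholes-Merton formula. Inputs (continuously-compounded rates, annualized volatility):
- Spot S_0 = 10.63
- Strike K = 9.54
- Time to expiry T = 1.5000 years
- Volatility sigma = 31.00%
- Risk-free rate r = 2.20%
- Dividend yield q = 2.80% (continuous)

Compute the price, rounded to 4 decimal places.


d1 = (ln(S/K) + (r - q + 0.5*sigma^2) * T) / (sigma * sqrt(T)) = 0.45107935
d2 = d1 - sigma * sqrt(T) = 0.07140844
exp(-rT) = 0.96753856; exp(-qT) = 0.95886978
P = K * exp(-rT) * N(-d2) - S_0 * exp(-qT) * N(-d1)
N(-d1) = 0.32596618; N(-d2) = 0.47153635
P = 9.5400 * 0.96753856 * 0.47153635 - 10.6300 * 0.95886978 * 0.32596618 = 1.0299

Answer: Price = 1.0299


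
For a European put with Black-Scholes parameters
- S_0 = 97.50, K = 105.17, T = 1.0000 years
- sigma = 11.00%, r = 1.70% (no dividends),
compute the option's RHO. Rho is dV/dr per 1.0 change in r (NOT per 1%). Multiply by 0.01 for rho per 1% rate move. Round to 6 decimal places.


d1 = -0.4788700957; d2 = -0.5888700957
phi(d1) = 0.3557251782; exp(-qT) = 1.0000000000; exp(-rT) = 0.9831436846
N(-d2) = 0.7220257902
Rho = -K*T*exp(-rT)*N(-d2) = -105.1700 * 1.0000 * 0.9831436846 * 0.7220257902 = -74.655460

Answer: Rho = -74.655460


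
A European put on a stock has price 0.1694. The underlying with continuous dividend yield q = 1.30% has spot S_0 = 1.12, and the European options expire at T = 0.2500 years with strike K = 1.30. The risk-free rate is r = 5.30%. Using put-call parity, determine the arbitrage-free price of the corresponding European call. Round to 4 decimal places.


Answer: Call price = 0.0029

Derivation:
Put-call parity: C - P = S_0 * exp(-qT) - K * exp(-rT).
S_0 * exp(-qT) = 1.1200 * 0.99675528 = 1.11636591
K * exp(-rT) = 1.3000 * 0.98683739 = 1.28288861
C = P + S*exp(-qT) - K*exp(-rT)
C = 0.1694 + 1.11636591 - 1.28288861 = 0.0029


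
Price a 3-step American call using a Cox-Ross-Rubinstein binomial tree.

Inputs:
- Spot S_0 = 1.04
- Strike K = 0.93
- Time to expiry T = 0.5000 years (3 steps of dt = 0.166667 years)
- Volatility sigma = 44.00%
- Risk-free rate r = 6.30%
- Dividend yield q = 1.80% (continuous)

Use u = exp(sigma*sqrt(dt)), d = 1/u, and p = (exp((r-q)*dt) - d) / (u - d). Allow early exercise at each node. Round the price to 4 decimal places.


dt = T/N = 0.166667
u = exp(sigma*sqrt(dt)) = 1.196774; d = 1/u = 0.835580
p = (exp((r-q)*dt) - d) / (u - d) = 0.476056
Discount per step: exp(-r*dt) = 0.989555
Stock lattice S(k, i) with i counting down-moves:
  k=0: S(0,0) = 1.0400
  k=1: S(1,0) = 1.2446; S(1,1) = 0.8690
  k=2: S(2,0) = 1.4896; S(2,1) = 1.0400; S(2,2) = 0.7261
  k=3: S(3,0) = 1.7827; S(3,1) = 1.2446; S(3,2) = 0.8690; S(3,3) = 0.6067
Terminal payoffs V(N, i) = max(S_T - K, 0):
  V(3,0) = 0.852663; V(3,1) = 0.314645; V(3,2) = 0.000000; V(3,3) = 0.000000
Backward induction: V(k, i) = exp(-r*dt) * [p * V(k+1, i) + (1-p) * V(k+1, i+1)]; then take max(V_cont, immediate exercise) for American.
  V(2,0) = exp(-r*dt) * [p*0.852663 + (1-p)*0.314645] = 0.564810; exercise = 0.559558; V(2,0) = max -> 0.564810
  V(2,1) = exp(-r*dt) * [p*0.314645 + (1-p)*0.000000] = 0.148224; exercise = 0.110000; V(2,1) = max -> 0.148224
  V(2,2) = exp(-r*dt) * [p*0.000000 + (1-p)*0.000000] = 0.000000; exercise = 0.000000; V(2,2) = max -> 0.000000
  V(1,0) = exp(-r*dt) * [p*0.564810 + (1-p)*0.148224] = 0.342922; exercise = 0.314645; V(1,0) = max -> 0.342922
  V(1,1) = exp(-r*dt) * [p*0.148224 + (1-p)*0.000000] = 0.069826; exercise = 0.000000; V(1,1) = max -> 0.069826
  V(0,0) = exp(-r*dt) * [p*0.342922 + (1-p)*0.069826] = 0.197747; exercise = 0.110000; V(0,0) = max -> 0.197747

Answer: Price = V(0,0) = 0.1977


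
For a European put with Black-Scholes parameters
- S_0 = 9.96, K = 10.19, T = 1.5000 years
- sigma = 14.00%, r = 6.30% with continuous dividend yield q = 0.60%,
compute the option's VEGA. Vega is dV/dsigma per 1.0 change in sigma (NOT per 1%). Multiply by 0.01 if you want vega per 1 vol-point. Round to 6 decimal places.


d1 = 0.4512323118; d2 = 0.2797680298
phi(d1) = 0.3603268176; exp(-qT) = 0.9910403788; exp(-rT) = 0.9098277346
Vega = S * exp(-qT) * phi(d1) * sqrt(T) = 9.9600 * 0.9910403788 * 0.3603268176 * 1.2247448714 = 4.356050

Answer: Vega = 4.356050


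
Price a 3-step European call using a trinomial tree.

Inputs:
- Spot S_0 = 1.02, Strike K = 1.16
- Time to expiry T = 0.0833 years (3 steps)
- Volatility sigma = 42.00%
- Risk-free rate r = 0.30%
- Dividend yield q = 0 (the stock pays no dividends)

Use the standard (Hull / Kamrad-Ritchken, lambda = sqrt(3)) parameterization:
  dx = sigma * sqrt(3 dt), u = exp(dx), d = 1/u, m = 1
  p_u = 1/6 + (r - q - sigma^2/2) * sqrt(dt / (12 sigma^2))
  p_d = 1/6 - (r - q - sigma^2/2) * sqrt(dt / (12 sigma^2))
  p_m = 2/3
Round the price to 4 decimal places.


dt = T/N = 0.027767; dx = sigma*sqrt(3*dt) = 0.121219
u = exp(dx) = 1.128872; d = 1/u = 0.885840
p_u = 0.156909, p_m = 0.666667, p_d = 0.176425
Discount per step: exp(-r*dt) = 0.999917
Stock lattice S(k, j) with j the centered position index:
  k=0: S(0,+0) = 1.0200
  k=1: S(1,-1) = 0.9036; S(1,+0) = 1.0200; S(1,+1) = 1.1514
  k=2: S(2,-2) = 0.8004; S(2,-1) = 0.9036; S(2,+0) = 1.0200; S(2,+1) = 1.1514; S(2,+2) = 1.2998
  k=3: S(3,-3) = 0.7090; S(3,-2) = 0.8004; S(3,-1) = 0.9036; S(3,+0) = 1.0200; S(3,+1) = 1.1514; S(3,+2) = 1.2998; S(3,+3) = 1.4674
Terminal payoffs V(N, j) = max(S_T - K, 0):
  V(3,-3) = 0.000000; V(3,-2) = 0.000000; V(3,-1) = 0.000000; V(3,+0) = 0.000000; V(3,+1) = 0.000000; V(3,+2) = 0.139840; V(3,+3) = 0.307354
Backward induction: V(k, j) = exp(-r*dt) * [p_u * V(k+1, j+1) + p_m * V(k+1, j) + p_d * V(k+1, j-1)]
  V(2,-2) = exp(-r*dt) * [p_u*0.000000 + p_m*0.000000 + p_d*0.000000] = 0.000000
  V(2,-1) = exp(-r*dt) * [p_u*0.000000 + p_m*0.000000 + p_d*0.000000] = 0.000000
  V(2,+0) = exp(-r*dt) * [p_u*0.000000 + p_m*0.000000 + p_d*0.000000] = 0.000000
  V(2,+1) = exp(-r*dt) * [p_u*0.139840 + p_m*0.000000 + p_d*0.000000] = 0.021940
  V(2,+2) = exp(-r*dt) * [p_u*0.307354 + p_m*0.139840 + p_d*0.000000] = 0.141441
  V(1,-1) = exp(-r*dt) * [p_u*0.000000 + p_m*0.000000 + p_d*0.000000] = 0.000000
  V(1,+0) = exp(-r*dt) * [p_u*0.021940 + p_m*0.000000 + p_d*0.000000] = 0.003442
  V(1,+1) = exp(-r*dt) * [p_u*0.141441 + p_m*0.021940 + p_d*0.000000] = 0.036817
  V(0,+0) = exp(-r*dt) * [p_u*0.036817 + p_m*0.003442 + p_d*0.000000] = 0.008071

Answer: Price = V(0,0) = 0.0081


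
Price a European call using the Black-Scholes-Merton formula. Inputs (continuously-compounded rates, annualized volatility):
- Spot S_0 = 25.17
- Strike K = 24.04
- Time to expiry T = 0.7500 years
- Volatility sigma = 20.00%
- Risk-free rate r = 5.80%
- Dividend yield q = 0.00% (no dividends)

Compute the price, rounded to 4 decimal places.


Answer: Price = 2.9555

Derivation:
d1 = (ln(S/K) + (r - q + 0.5*sigma^2) * T) / (sigma * sqrt(T)) = 0.60294825
d2 = d1 - sigma * sqrt(T) = 0.42974316
exp(-rT) = 0.95743255; exp(-qT) = 1.00000000
C = S_0 * exp(-qT) * N(d1) - K * exp(-rT) * N(d2)
N(d1) = 0.72672844; N(d2) = 0.66630876
C = 25.1700 * 1.00000000 * 0.72672844 - 24.0400 * 0.95743255 * 0.66630876 = 2.9555


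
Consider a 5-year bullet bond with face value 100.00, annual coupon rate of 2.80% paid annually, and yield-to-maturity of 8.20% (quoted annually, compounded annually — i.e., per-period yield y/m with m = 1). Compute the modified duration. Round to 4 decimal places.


Coupon per period c = face * coupon_rate / m = 2.800000
Periods per year m = 1; per-period yield y/m = 0.082000
Number of cashflows N = 5
Cashflows (t years, CF_t, discount factor 1/(1+y/m)^(m*t), PV):
  t = 1.0000: CF_t = 2.800000, DF = 0.924214, PV = 2.587800
  t = 2.0000: CF_t = 2.800000, DF = 0.854172, PV = 2.391682
  t = 3.0000: CF_t = 2.800000, DF = 0.789438, PV = 2.210427
  t = 4.0000: CF_t = 2.800000, DF = 0.729610, PV = 2.042909
  t = 5.0000: CF_t = 102.800000, DF = 0.674316, PV = 69.319722
Price P = sum_t PV_t = 78.552541
First compute Macaulay numerator sum_t t * PV_t:
  t * PV_t at t = 1.0000: 2.587800
  t * PV_t at t = 2.0000: 4.783365
  t * PV_t at t = 3.0000: 6.631282
  t * PV_t at t = 4.0000: 8.171635
  t * PV_t at t = 5.0000: 346.598609
Macaulay duration D = 368.772691 / 78.552541 = 4.694599
Modified duration = D / (1 + y/m) = 4.694599 / (1 + 0.082000) = 4.338816

Answer: Modified duration = 4.3388


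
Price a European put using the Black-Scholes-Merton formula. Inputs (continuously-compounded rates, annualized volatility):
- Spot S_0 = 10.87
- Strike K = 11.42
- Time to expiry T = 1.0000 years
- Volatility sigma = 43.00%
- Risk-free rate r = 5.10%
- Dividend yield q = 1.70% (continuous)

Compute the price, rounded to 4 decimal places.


d1 = (ln(S/K) + (r - q + 0.5*sigma^2) * T) / (sigma * sqrt(T)) = 0.17928023
d2 = d1 - sigma * sqrt(T) = -0.25071977
exp(-rT) = 0.95027867; exp(-qT) = 0.98314368
P = K * exp(-rT) * N(-d2) - S_0 * exp(-qT) * N(-d1)
N(-d1) = 0.42885884; N(-d2) = 0.59898461
P = 11.4200 * 0.95027867 * 0.59898461 - 10.8700 * 0.98314368 * 0.42885884 = 1.9172

Answer: Price = 1.9172


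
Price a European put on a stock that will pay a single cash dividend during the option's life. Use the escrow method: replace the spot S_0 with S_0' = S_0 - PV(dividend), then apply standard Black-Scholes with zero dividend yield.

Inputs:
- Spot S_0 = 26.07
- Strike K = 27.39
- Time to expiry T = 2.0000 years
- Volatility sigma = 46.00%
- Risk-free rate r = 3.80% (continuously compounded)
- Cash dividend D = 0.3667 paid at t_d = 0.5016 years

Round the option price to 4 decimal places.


Answer: Price = 6.3541

Derivation:
PV(D) = D * exp(-r * t_d) = 0.3667 * 0.98111971 = 0.35977660
S_0' = S_0 - PV(D) = 26.0700 - 0.35977660 = 25.71022340
d1 = (ln(S_0'/K) + (r + sigma^2/2)*T) / (sigma*sqrt(T)) = 0.34480791
d2 = d1 - sigma*sqrt(T) = -0.30573033
exp(-rT) = 0.92681621
N(-d1) = 0.36511939; N(-d2) = 0.62009501
P = K * exp(-rT) * N(-d2) - S_0' * N(-d1) = 27.3900 * 0.92681621 * 0.62009501 - 25.71022340 * 0.36511939 = 6.3541


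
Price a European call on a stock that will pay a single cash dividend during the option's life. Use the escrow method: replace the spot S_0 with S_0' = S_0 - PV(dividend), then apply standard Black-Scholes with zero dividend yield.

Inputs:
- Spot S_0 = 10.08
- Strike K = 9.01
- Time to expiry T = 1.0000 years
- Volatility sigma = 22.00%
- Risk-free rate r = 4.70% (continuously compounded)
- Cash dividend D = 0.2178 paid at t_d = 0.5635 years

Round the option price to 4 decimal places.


Answer: Price = 1.5975

Derivation:
PV(D) = D * exp(-r * t_d) = 0.2178 * 0.97386314 = 0.21210739
S_0' = S_0 - PV(D) = 10.0800 - 0.21210739 = 9.86789261
d1 = (ln(S_0'/K) + (r + sigma^2/2)*T) / (sigma*sqrt(T)) = 0.73705111
d2 = d1 - sigma*sqrt(T) = 0.51705111
exp(-rT) = 0.95408740
N(d1) = 0.76945437; N(d2) = 0.69743976
C = S_0' * N(d1) - K * exp(-rT) * N(d2) = 9.86789261 * 0.76945437 - 9.0100 * 0.95408740 * 0.69743976 = 1.5975


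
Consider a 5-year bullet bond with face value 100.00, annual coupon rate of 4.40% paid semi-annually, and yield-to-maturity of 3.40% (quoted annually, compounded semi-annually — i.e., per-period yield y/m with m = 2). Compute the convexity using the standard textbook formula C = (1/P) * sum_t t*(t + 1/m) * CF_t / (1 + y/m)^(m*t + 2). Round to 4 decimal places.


Coupon per period c = face * coupon_rate / m = 2.200000
Periods per year m = 2; per-period yield y/m = 0.017000
Number of cashflows N = 10
Cashflows (t years, CF_t, discount factor 1/(1+y/m)^(m*t), PV):
  t = 0.5000: CF_t = 2.200000, DF = 0.983284, PV = 2.163225
  t = 1.0000: CF_t = 2.200000, DF = 0.966848, PV = 2.127065
  t = 1.5000: CF_t = 2.200000, DF = 0.950686, PV = 2.091509
  t = 2.0000: CF_t = 2.200000, DF = 0.934795, PV = 2.056548
  t = 2.5000: CF_t = 2.200000, DF = 0.919169, PV = 2.022171
  t = 3.0000: CF_t = 2.200000, DF = 0.903804, PV = 1.988369
  t = 3.5000: CF_t = 2.200000, DF = 0.888696, PV = 1.955132
  t = 4.0000: CF_t = 2.200000, DF = 0.873841, PV = 1.922450
  t = 4.5000: CF_t = 2.200000, DF = 0.859234, PV = 1.890315
  t = 5.0000: CF_t = 102.200000, DF = 0.844871, PV = 86.345830
Price P = sum_t PV_t = 104.562614
Convexity numerator sum_t t*(t + 1/m) * CF_t / (1+y/m)^(m*t + 2):
  t = 0.5000: term = 1.045755
  t = 1.0000: term = 3.084822
  t = 1.5000: term = 6.066514
  t = 2.0000: term = 9.941845
  t = 2.5000: term = 14.663488
  t = 3.0000: term = 20.185725
  t = 3.5000: term = 26.464405
  t = 4.0000: term = 33.456897
  t = 4.5000: term = 41.122046
  t = 5.0000: term = 2295.789972
Convexity = (1/P) * sum = 2451.821468 / 104.562614 = 23.448357

Answer: Convexity = 23.4484


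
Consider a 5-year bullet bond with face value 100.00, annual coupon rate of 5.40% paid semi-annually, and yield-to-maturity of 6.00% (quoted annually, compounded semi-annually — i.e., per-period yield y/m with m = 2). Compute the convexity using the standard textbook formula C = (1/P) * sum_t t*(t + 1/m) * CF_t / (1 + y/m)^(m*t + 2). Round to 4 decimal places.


Coupon per period c = face * coupon_rate / m = 2.700000
Periods per year m = 2; per-period yield y/m = 0.030000
Number of cashflows N = 10
Cashflows (t years, CF_t, discount factor 1/(1+y/m)^(m*t), PV):
  t = 0.5000: CF_t = 2.700000, DF = 0.970874, PV = 2.621359
  t = 1.0000: CF_t = 2.700000, DF = 0.942596, PV = 2.545009
  t = 1.5000: CF_t = 2.700000, DF = 0.915142, PV = 2.470882
  t = 2.0000: CF_t = 2.700000, DF = 0.888487, PV = 2.398915
  t = 2.5000: CF_t = 2.700000, DF = 0.862609, PV = 2.329044
  t = 3.0000: CF_t = 2.700000, DF = 0.837484, PV = 2.261207
  t = 3.5000: CF_t = 2.700000, DF = 0.813092, PV = 2.195347
  t = 4.0000: CF_t = 2.700000, DF = 0.789409, PV = 2.131405
  t = 4.5000: CF_t = 2.700000, DF = 0.766417, PV = 2.069325
  t = 5.0000: CF_t = 102.700000, DF = 0.744094, PV = 76.418445
Price P = sum_t PV_t = 97.440939
Convexity numerator sum_t t*(t + 1/m) * CF_t / (1+y/m)^(m*t + 2):
  t = 0.5000: term = 1.235441
  t = 1.0000: term = 3.598373
  t = 1.5000: term = 6.987131
  t = 2.0000: term = 11.306037
  t = 2.5000: term = 16.465103
  t = 3.0000: term = 22.379752
  t = 3.5000: term = 28.970552
  t = 4.0000: term = 36.162964
  t = 4.5000: term = 43.887093
  t = 5.0000: term = 1980.872127
Convexity = (1/P) * sum = 2151.864573 / 97.440939 = 22.083783

Answer: Convexity = 22.0838


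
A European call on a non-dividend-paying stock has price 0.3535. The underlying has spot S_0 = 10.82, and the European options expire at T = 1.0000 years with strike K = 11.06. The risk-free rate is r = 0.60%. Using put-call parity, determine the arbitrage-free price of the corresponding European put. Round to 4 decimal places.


Answer: Put price = 0.5273

Derivation:
Put-call parity: C - P = S_0 * exp(-qT) - K * exp(-rT).
S_0 * exp(-qT) = 10.8200 * 1.00000000 = 10.82000000
K * exp(-rT) = 11.0600 * 0.99401796 = 10.99383868
P = C - S*exp(-qT) + K*exp(-rT)
P = 0.3535 - 10.82000000 + 10.99383868 = 0.5273


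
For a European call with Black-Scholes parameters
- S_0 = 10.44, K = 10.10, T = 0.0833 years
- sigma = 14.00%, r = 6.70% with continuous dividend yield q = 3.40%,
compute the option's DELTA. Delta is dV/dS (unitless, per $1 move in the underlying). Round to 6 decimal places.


Answer: Delta = 0.815652

Derivation:
d1 = 0.9076375703; d2 = 0.8672311352
phi(d1) = 0.2642547939; exp(-qT) = 0.9971718069; exp(-rT) = 0.9944344454
N(d1) = 0.8179651311
Delta = exp(-qT) * N(d1) = 0.9971718069 * 0.8179651311 = 0.815652


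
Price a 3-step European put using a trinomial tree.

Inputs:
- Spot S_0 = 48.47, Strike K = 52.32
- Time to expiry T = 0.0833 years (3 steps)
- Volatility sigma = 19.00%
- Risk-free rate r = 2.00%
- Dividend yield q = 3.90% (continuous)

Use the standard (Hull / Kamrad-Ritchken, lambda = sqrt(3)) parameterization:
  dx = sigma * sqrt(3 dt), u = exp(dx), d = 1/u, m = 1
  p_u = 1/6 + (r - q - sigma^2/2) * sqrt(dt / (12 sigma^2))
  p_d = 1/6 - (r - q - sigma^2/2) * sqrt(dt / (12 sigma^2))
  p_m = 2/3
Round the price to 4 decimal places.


Answer: Price = V(0,0) = 4.0263

Derivation:
dt = T/N = 0.027767; dx = sigma*sqrt(3*dt) = 0.054837
u = exp(dx) = 1.056369; d = 1/u = 0.946639
p_u = 0.157287, p_m = 0.666667, p_d = 0.176047
Discount per step: exp(-r*dt) = 0.999445
Stock lattice S(k, j) with j the centered position index:
  k=0: S(0,+0) = 48.4700
  k=1: S(1,-1) = 45.8836; S(1,+0) = 48.4700; S(1,+1) = 51.2022
  k=2: S(2,-2) = 43.4352; S(2,-1) = 45.8836; S(2,+0) = 48.4700; S(2,+1) = 51.2022; S(2,+2) = 54.0884
  k=3: S(3,-3) = 41.1175; S(3,-2) = 43.4352; S(3,-1) = 45.8836; S(3,+0) = 48.4700; S(3,+1) = 51.2022; S(3,+2) = 54.0884; S(3,+3) = 57.1373
Terminal payoffs V(N, j) = max(K - S_T, 0):
  V(3,-3) = 11.202528; V(3,-2) = 8.884788; V(3,-1) = 6.436400; V(3,+0) = 3.850000; V(3,+1) = 1.117807; V(3,+2) = 0.000000; V(3,+3) = 0.000000
Backward induction: V(k, j) = exp(-r*dt) * [p_u * V(k+1, j+1) + p_m * V(k+1, j) + p_d * V(k+1, j-1)]
  V(2,-2) = exp(-r*dt) * [p_u*6.436400 + p_m*8.884788 + p_d*11.202528] = 8.902775
  V(2,-1) = exp(-r*dt) * [p_u*3.850000 + p_m*6.436400 + p_d*8.884788] = 6.457038
  V(2,+0) = exp(-r*dt) * [p_u*1.117807 + p_m*3.850000 + p_d*6.436400] = 3.873438
  V(2,+1) = exp(-r*dt) * [p_u*0.000000 + p_m*1.117807 + p_d*3.850000] = 1.422195
  V(2,+2) = exp(-r*dt) * [p_u*0.000000 + p_m*0.000000 + p_d*1.117807] = 0.196677
  V(1,-1) = exp(-r*dt) * [p_u*3.873438 + p_m*6.457038 + p_d*8.902775] = 6.477638
  V(1,+0) = exp(-r*dt) * [p_u*1.422195 + p_m*3.873438 + p_d*6.457038] = 3.940536
  V(1,+1) = exp(-r*dt) * [p_u*0.196677 + p_m*1.422195 + p_d*3.873438] = 1.660049
  V(0,+0) = exp(-r*dt) * [p_u*1.660049 + p_m*3.940536 + p_d*6.477638] = 4.026258


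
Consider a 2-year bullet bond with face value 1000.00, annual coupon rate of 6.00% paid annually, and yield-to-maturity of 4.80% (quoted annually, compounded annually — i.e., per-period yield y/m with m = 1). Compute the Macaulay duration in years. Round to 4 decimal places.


Coupon per period c = face * coupon_rate / m = 60.000000
Periods per year m = 1; per-period yield y/m = 0.048000
Number of cashflows N = 2
Cashflows (t years, CF_t, discount factor 1/(1+y/m)^(m*t), PV):
  t = 1.0000: CF_t = 60.000000, DF = 0.954198, PV = 57.251908
  t = 2.0000: CF_t = 1060.000000, DF = 0.910495, PV = 965.124410
Price P = sum_t PV_t = 1022.376318
Macaulay numerator sum_t t * PV_t:
  t * PV_t at t = 1.0000: 57.251908
  t * PV_t at t = 2.0000: 1930.248820
Macaulay duration D = (sum_t t * PV_t) / P = 1987.500728 / 1022.376318 = 1.944001

Answer: Macaulay duration = 1.9440 years


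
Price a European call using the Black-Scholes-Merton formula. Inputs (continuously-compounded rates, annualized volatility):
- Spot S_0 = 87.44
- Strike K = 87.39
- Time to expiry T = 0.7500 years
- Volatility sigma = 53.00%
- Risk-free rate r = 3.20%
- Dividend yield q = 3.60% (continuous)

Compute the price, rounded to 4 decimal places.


d1 = (ln(S/K) + (r - q + 0.5*sigma^2) * T) / (sigma * sqrt(T)) = 0.22420686
d2 = d1 - sigma * sqrt(T) = -0.23478660
exp(-rT) = 0.97628571; exp(-qT) = 0.97336124
C = S_0 * exp(-qT) * N(d1) - K * exp(-rT) * N(d2)
N(d1) = 0.58870183; N(d2) = 0.40718718
C = 87.4400 * 0.97336124 * 0.58870183 - 87.3900 * 0.97628571 * 0.40718718 = 15.3646

Answer: Price = 15.3646


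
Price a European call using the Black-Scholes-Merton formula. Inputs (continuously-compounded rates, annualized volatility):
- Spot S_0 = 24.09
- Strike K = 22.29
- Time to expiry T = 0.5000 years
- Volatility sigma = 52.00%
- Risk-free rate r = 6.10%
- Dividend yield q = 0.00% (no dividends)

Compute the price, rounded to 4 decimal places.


d1 = (ln(S/K) + (r - q + 0.5*sigma^2) * T) / (sigma * sqrt(T)) = 0.47800056
d2 = d1 - sigma * sqrt(T) = 0.11030504
exp(-rT) = 0.96996043; exp(-qT) = 1.00000000
C = S_0 * exp(-qT) * N(d1) - K * exp(-rT) * N(d2)
N(d1) = 0.68367510; N(d2) = 0.54391627
C = 24.0900 * 1.00000000 * 0.68367510 - 22.2900 * 0.96996043 * 0.54391627 = 4.7100

Answer: Price = 4.7100


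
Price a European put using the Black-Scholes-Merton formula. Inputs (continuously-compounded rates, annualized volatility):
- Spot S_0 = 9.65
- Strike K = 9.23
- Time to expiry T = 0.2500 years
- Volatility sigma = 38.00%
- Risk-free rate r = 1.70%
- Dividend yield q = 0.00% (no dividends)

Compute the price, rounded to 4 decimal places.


Answer: Price = 0.5067

Derivation:
d1 = (ln(S/K) + (r - q + 0.5*sigma^2) * T) / (sigma * sqrt(T)) = 0.35157298
d2 = d1 - sigma * sqrt(T) = 0.16157298
exp(-rT) = 0.99575902; exp(-qT) = 1.00000000
P = K * exp(-rT) * N(-d2) - S_0 * exp(-qT) * N(-d1)
N(-d1) = 0.36257926; N(-d2) = 0.43582107
P = 9.2300 * 0.99575902 * 0.43582107 - 9.6500 * 1.00000000 * 0.36257926 = 0.5067


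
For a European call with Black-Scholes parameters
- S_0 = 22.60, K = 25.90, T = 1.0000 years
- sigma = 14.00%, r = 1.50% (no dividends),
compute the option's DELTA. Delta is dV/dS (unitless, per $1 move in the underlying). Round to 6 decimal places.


Answer: Delta = 0.212906

Derivation:
d1 = -0.7963790173; d2 = -0.9363790173
phi(d1) = 0.2905300392; exp(-qT) = 1.0000000000; exp(-rT) = 0.9851119396
N(d1) = 0.2129058852
Delta = exp(-qT) * N(d1) = 1.0000000000 * 0.2129058852 = 0.212906


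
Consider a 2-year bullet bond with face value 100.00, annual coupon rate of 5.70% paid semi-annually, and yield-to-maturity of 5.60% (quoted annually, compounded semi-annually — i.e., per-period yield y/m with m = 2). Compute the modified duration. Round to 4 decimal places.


Coupon per period c = face * coupon_rate / m = 2.850000
Periods per year m = 2; per-period yield y/m = 0.028000
Number of cashflows N = 4
Cashflows (t years, CF_t, discount factor 1/(1+y/m)^(m*t), PV):
  t = 0.5000: CF_t = 2.850000, DF = 0.972763, PV = 2.772374
  t = 1.0000: CF_t = 2.850000, DF = 0.946267, PV = 2.696861
  t = 1.5000: CF_t = 2.850000, DF = 0.920493, PV = 2.623406
  t = 2.0000: CF_t = 102.850000, DF = 0.895422, PV = 92.094106
Price P = sum_t PV_t = 100.186747
First compute Macaulay numerator sum_t t * PV_t:
  t * PV_t at t = 0.5000: 1.386187
  t * PV_t at t = 1.0000: 2.696861
  t * PV_t at t = 1.5000: 3.935109
  t * PV_t at t = 2.0000: 184.188212
Macaulay duration D = 192.206370 / 100.186747 = 1.918481
Modified duration = D / (1 + y/m) = 1.918481 / (1 + 0.028000) = 1.866227

Answer: Modified duration = 1.8662
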